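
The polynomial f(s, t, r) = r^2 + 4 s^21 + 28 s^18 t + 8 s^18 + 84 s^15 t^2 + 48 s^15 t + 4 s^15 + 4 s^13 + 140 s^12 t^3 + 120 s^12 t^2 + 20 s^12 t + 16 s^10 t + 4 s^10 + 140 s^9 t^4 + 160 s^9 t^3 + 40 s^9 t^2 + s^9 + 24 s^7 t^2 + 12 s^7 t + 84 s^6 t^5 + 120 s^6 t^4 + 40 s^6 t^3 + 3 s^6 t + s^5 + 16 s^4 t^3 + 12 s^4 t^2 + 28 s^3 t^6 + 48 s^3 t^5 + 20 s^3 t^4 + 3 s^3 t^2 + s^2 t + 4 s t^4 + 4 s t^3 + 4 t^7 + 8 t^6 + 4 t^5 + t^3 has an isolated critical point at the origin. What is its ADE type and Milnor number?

The Hessian of f at 0 is [[0, 0, 0], [0, 0, 0], [0, 0, 2]] with rank 1, so corank 2. A Groebner basis of the Jacobian ideal J(f) in C{s,t,r} is {t^3, s^2 + 3*t^2, s*t, r}; counting standard monomials gives mu = 4. Corank 2; j^3 = t*(s^2 + t^2) splits into three distinct lines over C (the quadratic factor has nonzero discriminant), so D_4.

Type D_{4}, Milnor number mu = 4.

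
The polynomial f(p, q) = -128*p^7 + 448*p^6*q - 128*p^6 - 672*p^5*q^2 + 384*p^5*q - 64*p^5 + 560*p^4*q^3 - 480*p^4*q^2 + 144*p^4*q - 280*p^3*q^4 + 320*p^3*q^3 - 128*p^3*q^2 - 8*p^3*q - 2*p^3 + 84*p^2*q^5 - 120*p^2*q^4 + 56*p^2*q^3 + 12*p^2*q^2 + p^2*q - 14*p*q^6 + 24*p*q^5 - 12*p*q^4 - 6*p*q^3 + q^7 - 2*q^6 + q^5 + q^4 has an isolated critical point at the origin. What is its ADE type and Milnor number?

Type D_5, Milnor number mu = 5.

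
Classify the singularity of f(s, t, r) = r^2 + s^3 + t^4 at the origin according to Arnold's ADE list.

E_6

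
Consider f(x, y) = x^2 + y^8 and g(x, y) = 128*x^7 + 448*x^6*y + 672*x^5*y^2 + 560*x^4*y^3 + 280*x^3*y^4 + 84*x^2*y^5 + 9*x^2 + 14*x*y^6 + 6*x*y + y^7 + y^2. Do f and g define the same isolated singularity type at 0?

No.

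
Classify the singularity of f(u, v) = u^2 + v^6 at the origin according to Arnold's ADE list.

The Hessian of f at 0 is [[2, 0], [0, 0]] with rank 1, so corank 1. A Groebner basis of the Jacobian ideal J(f) in C{u,v} is {v^5, u}; counting standard monomials gives mu = 5. Corank 1: A-series; mu = 5 gives A_5.

A_{5}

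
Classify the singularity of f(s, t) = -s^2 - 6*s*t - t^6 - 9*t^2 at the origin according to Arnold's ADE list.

A_{5}

The Hessian of f at 0 is [[-2, -6], [-6, -18]] with rank 1, so corank 1. A Groebner basis of the Jacobian ideal J(f) in C{s,t} is {t^5, s + 3*t}; counting standard monomials gives mu = 5. Corank 1: A-series; mu = 5 gives A_5.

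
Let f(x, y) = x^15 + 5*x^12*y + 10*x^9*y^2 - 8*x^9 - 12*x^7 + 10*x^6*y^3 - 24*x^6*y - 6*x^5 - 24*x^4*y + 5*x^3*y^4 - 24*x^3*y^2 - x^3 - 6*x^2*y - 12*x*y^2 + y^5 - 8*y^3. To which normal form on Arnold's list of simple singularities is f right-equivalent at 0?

E_8

The Hessian of f at 0 has rank 0. Corank 2; j^3 = -(x + 2*y)^3 is a perfect cube, so E-series; the 5-jet and mu = 8 give E_8.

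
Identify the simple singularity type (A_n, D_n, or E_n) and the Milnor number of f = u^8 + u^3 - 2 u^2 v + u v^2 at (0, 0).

The Hessian of f at 0 has rank 0. Corank 2; j^3 = u*(u - v)^2 has shape L^2 M (L != M), so D-series; mu = 9 gives D_9.

Type D_{9}, Milnor number mu = 9.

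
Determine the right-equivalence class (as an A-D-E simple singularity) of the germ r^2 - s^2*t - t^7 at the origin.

The Hessian of f at 0 is [[0, 0, 0], [0, 0, 0], [0, 0, 2]] with rank 1, so corank 2. A Groebner basis of the Jacobian ideal J(f) in C{s,t,r} is {s^2/7 + t^6, s^3, s*t, r}; counting standard monomials gives mu = 8. Corank 2; j^3 = -s^2*t has shape L^2 M (L != M), so D-series; mu = 8 gives D_8.

D_8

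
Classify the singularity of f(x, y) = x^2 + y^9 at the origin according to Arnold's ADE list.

A8

The Hessian of f at 0 has rank 1. Corank 1: A-series; mu = 8 gives A_8.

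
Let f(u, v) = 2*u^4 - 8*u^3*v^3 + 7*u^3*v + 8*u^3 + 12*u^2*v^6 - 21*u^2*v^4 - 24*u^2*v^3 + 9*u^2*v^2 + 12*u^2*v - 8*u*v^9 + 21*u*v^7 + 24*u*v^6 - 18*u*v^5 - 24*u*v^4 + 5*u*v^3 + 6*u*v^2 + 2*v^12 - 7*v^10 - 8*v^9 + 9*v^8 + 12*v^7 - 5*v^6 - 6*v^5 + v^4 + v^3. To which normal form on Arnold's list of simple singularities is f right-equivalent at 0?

The Hessian of f at 0 has rank 0. Corank 2; j^3 = (2*u + v)^3 is a perfect cube, so E-series; the 4-jet and mu = 7 give E_7.

E_{7}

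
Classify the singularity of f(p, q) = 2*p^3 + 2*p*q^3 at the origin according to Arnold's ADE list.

E_{7}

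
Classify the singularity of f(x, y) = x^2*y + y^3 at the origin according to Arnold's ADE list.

D4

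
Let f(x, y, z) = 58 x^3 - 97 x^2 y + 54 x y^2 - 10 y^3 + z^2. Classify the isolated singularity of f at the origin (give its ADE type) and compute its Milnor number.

Type D4, Milnor number mu = 4.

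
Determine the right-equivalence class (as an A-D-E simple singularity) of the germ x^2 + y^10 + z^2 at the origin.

A9

The Hessian of f at 0 is [[2, 0, 0], [0, 0, 0], [0, 0, 2]] with rank 2, so corank 1. A Groebner basis of the Jacobian ideal J(f) in C{x,y,z} is {y^9, x, z}; counting standard monomials gives mu = 9. Corank 1: A-series; mu = 9 gives A_9.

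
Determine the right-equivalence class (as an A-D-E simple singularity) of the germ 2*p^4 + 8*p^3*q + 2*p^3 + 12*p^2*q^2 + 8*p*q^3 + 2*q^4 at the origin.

The Hessian of f at 0 has rank 0. Corank 2; j^3 = 2*p^3 is a perfect cube, so E-series; the 4-jet and mu = 6 give E_6.

E_{6}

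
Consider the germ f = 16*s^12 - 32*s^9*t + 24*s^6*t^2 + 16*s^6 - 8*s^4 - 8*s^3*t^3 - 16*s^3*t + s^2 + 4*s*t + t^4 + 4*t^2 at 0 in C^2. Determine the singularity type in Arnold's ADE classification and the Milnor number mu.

The Hessian of f at 0 has rank 1. Corank 1: A-series; mu = 3 gives A_3.

Type A_{3}, Milnor number mu = 3.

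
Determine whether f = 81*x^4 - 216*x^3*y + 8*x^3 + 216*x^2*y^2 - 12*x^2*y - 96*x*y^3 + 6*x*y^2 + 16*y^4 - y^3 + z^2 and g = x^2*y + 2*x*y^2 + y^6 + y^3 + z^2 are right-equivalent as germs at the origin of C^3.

No.

The Hessian of f at 0 has rank 1. Corank 2; j^3 = (2*x - y)^3 is a perfect cube, so E-series; the 4-jet and mu = 6 give E_6. The Hessian of g at 0 has rank 1. Corank 2; j^3 = y*(x + y)^2 has shape L^2 M (L != M), so D-series; mu = 7 gives D_7. f is E_6 but g is D_7, hence not right-equivalent.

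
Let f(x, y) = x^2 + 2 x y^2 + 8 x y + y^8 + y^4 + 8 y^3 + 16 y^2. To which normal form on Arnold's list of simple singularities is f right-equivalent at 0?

A_7

The Hessian of f at 0 has rank 1. Corank 1: A-series; mu = 7 gives A_7.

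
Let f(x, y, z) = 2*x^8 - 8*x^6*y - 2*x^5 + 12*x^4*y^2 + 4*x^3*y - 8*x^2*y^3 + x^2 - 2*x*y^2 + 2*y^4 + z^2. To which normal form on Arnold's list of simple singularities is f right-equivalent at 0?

A_3

The Hessian of f at 0 has rank 2. Corank 1: A-series; mu = 3 gives A_3.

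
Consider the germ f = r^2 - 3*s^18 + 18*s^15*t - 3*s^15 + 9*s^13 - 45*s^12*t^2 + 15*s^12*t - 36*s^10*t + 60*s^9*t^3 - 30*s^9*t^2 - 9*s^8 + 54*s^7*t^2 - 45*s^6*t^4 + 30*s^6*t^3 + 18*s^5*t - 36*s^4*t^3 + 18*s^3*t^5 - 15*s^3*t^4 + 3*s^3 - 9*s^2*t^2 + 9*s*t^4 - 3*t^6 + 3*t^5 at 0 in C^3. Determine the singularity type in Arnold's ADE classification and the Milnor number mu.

The Hessian of f at 0 has rank 1. Corank 2; j^3 = 3*s^3 is a perfect cube, so E-series; the 5-jet and mu = 8 give E_8.

Type E_{8}, Milnor number mu = 8.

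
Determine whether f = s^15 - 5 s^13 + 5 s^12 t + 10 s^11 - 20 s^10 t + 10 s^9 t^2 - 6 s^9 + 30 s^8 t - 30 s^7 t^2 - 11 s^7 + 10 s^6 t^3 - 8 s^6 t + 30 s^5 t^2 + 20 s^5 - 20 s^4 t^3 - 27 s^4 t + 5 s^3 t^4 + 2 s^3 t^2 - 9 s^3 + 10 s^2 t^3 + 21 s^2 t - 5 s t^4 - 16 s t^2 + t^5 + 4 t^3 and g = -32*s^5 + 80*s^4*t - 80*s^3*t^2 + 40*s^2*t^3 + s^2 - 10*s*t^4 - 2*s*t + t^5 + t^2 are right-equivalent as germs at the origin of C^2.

The Hessian of f at 0 has rank 0. Corank 2; j^3 = -(s - t)*(3*s - 2*t)^2 has shape L^2 M (L != M), so D-series; mu = 6 gives D_6. The Hessian of g at 0 has rank 1. Corank 1: A-series; mu = 4 gives A_4. f is D_6 but g is A_4, hence not right-equivalent.

No.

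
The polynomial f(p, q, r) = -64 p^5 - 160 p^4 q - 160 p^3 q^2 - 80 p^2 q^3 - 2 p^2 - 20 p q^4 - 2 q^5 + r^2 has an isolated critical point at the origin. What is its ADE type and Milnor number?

Type A_4, Milnor number mu = 4.

The Hessian of f at 0 has rank 2. Corank 1: A-series; mu = 4 gives A_4.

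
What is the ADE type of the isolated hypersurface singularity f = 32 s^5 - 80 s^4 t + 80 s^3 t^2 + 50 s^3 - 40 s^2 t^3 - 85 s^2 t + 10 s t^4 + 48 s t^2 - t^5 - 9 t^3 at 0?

D_{6}

The Hessian of f at 0 is [[0, 0], [0, 0]] with rank 0, so corank 2. A Groebner basis of the Jacobian ideal J(f) in C{s,t} is {-625*s*t/2 + t^4 + 375*t^2/2, s*t^2 - 3*t^3/5, s^2 - 11*s*t/10 + 3*t^2/10}; counting standard monomials gives mu = 6. Corank 2; j^3 = (2*s - t)*(5*s - 3*t)^2 has shape L^2 M (L != M), so D-series; mu = 6 gives D_6.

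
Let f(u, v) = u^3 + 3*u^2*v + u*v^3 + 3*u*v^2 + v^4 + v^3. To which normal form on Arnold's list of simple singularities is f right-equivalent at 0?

The Hessian of f at 0 has rank 0. Corank 2; j^3 = (u + v)^3 is a perfect cube, so E-series; the 4-jet and mu = 7 give E_7.

E_{7}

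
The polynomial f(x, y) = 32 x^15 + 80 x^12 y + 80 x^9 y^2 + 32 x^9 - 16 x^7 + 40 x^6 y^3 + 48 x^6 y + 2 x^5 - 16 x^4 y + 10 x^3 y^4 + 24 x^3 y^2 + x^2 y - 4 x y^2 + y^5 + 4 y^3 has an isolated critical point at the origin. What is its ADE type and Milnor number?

Type D6, Milnor number mu = 6.

The Hessian of f at 0 has rank 0. Corank 2; j^3 = y*(x - 2*y)^2 has shape L^2 M (L != M), so D-series; mu = 6 gives D_6.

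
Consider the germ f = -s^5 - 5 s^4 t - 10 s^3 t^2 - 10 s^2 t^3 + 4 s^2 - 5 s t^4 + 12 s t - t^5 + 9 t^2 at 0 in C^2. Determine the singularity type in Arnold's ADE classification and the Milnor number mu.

Type A4, Milnor number mu = 4.

The Hessian of f at 0 is [[8, 12], [12, 18]] with rank 1, so corank 1. A Groebner basis of the Jacobian ideal J(f) in C{s,t} is {t^4, s + 3*t/2}; counting standard monomials gives mu = 4. Corank 1: A-series; mu = 4 gives A_4.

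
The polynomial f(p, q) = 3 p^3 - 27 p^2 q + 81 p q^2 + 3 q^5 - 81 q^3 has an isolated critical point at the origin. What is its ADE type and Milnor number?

Type E8, Milnor number mu = 8.

The Hessian of f at 0 has rank 0. Corank 2; j^3 = 3*(p - 3*q)^3 is a perfect cube, so E-series; the 5-jet and mu = 8 give E_8.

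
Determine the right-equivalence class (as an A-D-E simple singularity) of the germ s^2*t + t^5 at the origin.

D6

The Hessian of f at 0 is [[0, 0], [0, 0]] with rank 0, so corank 2. A Groebner basis of the Jacobian ideal J(f) in C{s,t} is {s^2/5 + t^4, s^3, s*t}; counting standard monomials gives mu = 6. Corank 2; j^3 = s^2*t has shape L^2 M (L != M), so D-series; mu = 6 gives D_6.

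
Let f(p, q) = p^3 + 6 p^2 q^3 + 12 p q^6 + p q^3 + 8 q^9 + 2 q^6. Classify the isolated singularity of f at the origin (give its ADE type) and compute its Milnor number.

Type E_7, Milnor number mu = 7.

The Hessian of f at 0 has rank 0. Corank 2; j^3 = p^3 is a perfect cube, so E-series; the 4-jet and mu = 7 give E_7.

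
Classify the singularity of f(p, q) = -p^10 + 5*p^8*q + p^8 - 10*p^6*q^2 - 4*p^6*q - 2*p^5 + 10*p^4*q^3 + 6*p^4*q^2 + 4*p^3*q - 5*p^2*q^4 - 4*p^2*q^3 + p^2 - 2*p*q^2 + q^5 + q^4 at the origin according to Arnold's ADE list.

The Hessian of f at 0 is [[2, 0], [0, 0]] with rank 1, so corank 1. A Groebner basis of the Jacobian ideal J(f) in C{p,q} is {p^2, -p + q^2}; counting standard monomials gives mu = 4. Corank 1: A-series; mu = 4 gives A_4.

A4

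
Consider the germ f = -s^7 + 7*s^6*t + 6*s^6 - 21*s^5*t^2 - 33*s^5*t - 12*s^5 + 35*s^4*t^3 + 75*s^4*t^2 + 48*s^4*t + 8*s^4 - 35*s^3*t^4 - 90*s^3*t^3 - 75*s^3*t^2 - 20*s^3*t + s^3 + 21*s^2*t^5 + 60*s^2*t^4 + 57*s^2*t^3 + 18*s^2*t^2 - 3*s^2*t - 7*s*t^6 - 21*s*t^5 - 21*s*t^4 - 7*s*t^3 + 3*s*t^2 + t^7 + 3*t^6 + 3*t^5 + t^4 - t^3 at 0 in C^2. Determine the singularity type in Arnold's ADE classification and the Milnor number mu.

The Hessian of f at 0 is [[0, 0], [0, 0]] with rank 0, so corank 2. A Groebner basis of the Jacobian ideal J(f) in C{s,t} is {3*s^2/4 - 3*s*t/2 + t^4 + t^3/4 + 3*t^2/4, s^3 + 9*s^2/4 - 9*s*t/2 - t^3/4 + 9*t^2/4, s^2*t + 7*s^2/4 - 7*s*t/2 - 5*t^3/12 + 7*t^2/4, s^2 + s*t^2 - 2*s*t - 2*t^3/3 + t^2}; counting standard monomials gives mu = 7. Corank 2; j^3 = (s - t)^3 is a perfect cube, so E-series; the 4-jet and mu = 7 give E_7.

Type E7, Milnor number mu = 7.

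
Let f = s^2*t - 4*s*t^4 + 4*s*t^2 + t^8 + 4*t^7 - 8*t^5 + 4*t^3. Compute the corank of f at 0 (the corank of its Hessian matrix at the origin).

2

Hessian at 0 has rank 0.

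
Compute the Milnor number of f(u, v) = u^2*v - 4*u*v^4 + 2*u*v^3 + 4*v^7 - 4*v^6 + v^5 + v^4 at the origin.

5

The Hessian of f at 0 has rank 0. Corank 2; j^3 = u^2*v has shape L^2 M (L != M), so D-series; mu = 5 gives D_5.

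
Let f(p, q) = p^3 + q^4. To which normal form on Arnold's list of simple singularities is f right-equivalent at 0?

The Hessian of f at 0 has rank 0. Corank 2; j^3 = p^3 is a perfect cube, so E-series; the 4-jet and mu = 6 give E_6.

E_{6}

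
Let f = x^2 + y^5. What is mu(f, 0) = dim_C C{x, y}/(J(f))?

The Hessian of f at 0 has rank 1. Corank 1: A-series; mu = 4 gives A_4.

4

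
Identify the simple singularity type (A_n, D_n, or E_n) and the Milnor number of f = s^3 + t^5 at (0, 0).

The Hessian of f at 0 is [[0, 0], [0, 0]] with rank 0, so corank 2. A Groebner basis of the Jacobian ideal J(f) in C{s,t} is {t^4, s^2}; counting standard monomials gives mu = 8. Corank 2; j^3 = s^3 is a perfect cube, so E-series; the 5-jet and mu = 8 give E_8.

Type E8, Milnor number mu = 8.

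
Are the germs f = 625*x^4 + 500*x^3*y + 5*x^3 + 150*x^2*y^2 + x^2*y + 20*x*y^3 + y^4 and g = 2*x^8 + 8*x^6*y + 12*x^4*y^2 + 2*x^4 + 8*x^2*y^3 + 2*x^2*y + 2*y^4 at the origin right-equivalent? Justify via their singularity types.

Yes.

The Hessian of f at 0 is [[0, 0], [0, 0]] with rank 0, so corank 2. A Groebner basis of the Jacobian ideal J(f) in C{x,y} is {x*y^2, -x*y/20 + y^3, x^2 + x*y/5}; counting standard monomials gives mu = 5. Corank 2; j^3 = x^2*(5*x + y) has shape L^2 M (L != M), so D-series; mu = 5 gives D_5. The Hessian of g at 0 is [[0, 0], [0, 0]] with rank 0, so corank 2. A Groebner basis of the Jacobian ideal J(g) in C{x,y} is {x^3, x^2/4 + y^3, x*y}; counting standard monomials gives mu = 5. Corank 2; j^3 = 2*x^2*y has shape L^2 M (L != M), so D-series; mu = 5 gives D_5. Both have type D_5, hence right-equivalent.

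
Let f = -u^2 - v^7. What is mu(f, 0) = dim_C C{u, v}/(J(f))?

6

The Hessian of f at 0 is [[-2, 0], [0, 0]] with rank 1, so corank 1. A Groebner basis of the Jacobian ideal J(f) in C{u,v} is {v^6, u}; counting standard monomials gives mu = 6. Corank 1: A-series; mu = 6 gives A_6.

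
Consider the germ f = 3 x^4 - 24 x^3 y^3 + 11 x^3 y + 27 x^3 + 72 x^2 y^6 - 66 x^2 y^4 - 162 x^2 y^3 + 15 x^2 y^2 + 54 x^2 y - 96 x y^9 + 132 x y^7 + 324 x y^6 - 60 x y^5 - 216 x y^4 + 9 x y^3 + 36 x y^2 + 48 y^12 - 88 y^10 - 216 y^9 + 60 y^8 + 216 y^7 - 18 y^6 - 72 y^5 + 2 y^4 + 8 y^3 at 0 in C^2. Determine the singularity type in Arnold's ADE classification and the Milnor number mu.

Type E_7, Milnor number mu = 7.

The Hessian of f at 0 has rank 0. Corank 2; j^3 = (3*x + 2*y)^3 is a perfect cube, so E-series; the 4-jet and mu = 7 give E_7.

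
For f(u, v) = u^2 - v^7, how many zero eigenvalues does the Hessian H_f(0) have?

The Hessian at 0 is [[2, 0], [0, 0]] of rank 1; hence corank 1.

1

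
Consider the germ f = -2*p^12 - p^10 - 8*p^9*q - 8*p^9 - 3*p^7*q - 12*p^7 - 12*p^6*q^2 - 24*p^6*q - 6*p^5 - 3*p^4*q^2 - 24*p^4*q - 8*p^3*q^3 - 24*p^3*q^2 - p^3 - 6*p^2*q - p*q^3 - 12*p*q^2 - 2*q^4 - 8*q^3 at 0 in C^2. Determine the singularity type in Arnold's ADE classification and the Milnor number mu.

Type E_7, Milnor number mu = 7.

The Hessian of f at 0 has rank 0. Corank 2; j^3 = -(p + 2*q)^3 is a perfect cube, so E-series; the 4-jet and mu = 7 give E_7.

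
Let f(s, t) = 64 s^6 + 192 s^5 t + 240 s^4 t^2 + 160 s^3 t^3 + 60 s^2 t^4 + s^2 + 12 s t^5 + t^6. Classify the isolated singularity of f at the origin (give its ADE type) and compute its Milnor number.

The Hessian of f at 0 has rank 1. Corank 1: A-series; mu = 5 gives A_5.

Type A5, Milnor number mu = 5.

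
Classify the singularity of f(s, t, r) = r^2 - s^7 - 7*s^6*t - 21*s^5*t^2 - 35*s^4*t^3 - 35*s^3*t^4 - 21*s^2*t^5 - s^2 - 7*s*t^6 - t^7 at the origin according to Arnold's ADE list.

The Hessian of f at 0 is [[-2, 0, 0], [0, 0, 0], [0, 0, 2]] with rank 2, so corank 1. A Groebner basis of the Jacobian ideal J(f) in C{s,t,r} is {t^6, s, r}; counting standard monomials gives mu = 6. Corank 1: A-series; mu = 6 gives A_6.

A_6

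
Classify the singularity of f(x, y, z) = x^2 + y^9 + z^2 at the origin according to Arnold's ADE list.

A_8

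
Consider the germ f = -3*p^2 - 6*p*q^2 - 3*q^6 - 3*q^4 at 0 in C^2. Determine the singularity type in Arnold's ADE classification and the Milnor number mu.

The Hessian of f at 0 has rank 1. Corank 1: A-series; mu = 5 gives A_5.

Type A_5, Milnor number mu = 5.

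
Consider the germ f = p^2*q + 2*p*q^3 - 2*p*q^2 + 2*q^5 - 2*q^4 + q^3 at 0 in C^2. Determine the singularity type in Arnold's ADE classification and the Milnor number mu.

The Hessian of f at 0 has rank 0. Corank 2; j^3 = q*(p - q)^2 has shape L^2 M (L != M), so D-series; mu = 6 gives D_6.

Type D_{6}, Milnor number mu = 6.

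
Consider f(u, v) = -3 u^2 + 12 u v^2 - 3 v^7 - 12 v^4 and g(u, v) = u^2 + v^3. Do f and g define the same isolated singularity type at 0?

No.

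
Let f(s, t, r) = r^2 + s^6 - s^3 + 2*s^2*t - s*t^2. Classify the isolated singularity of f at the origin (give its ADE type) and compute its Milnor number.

Type D_7, Milnor number mu = 7.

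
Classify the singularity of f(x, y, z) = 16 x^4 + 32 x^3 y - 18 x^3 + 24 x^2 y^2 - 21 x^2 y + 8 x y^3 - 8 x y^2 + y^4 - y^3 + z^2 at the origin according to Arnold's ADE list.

D_{5}

The Hessian of f at 0 has rank 1. Corank 2; j^3 = -(2*x + y)*(3*x + y)^2 has shape L^2 M (L != M), so D-series; mu = 5 gives D_5.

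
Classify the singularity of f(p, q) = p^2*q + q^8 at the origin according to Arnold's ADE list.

The Hessian of f at 0 has rank 0. Corank 2; j^3 = p^2*q has shape L^2 M (L != M), so D-series; mu = 9 gives D_9.

D9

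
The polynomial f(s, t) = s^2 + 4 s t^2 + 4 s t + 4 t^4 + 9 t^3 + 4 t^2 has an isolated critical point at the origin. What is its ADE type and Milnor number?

The Hessian of f at 0 has rank 1. Corank 1: A-series; mu = 2 gives A_2.

Type A2, Milnor number mu = 2.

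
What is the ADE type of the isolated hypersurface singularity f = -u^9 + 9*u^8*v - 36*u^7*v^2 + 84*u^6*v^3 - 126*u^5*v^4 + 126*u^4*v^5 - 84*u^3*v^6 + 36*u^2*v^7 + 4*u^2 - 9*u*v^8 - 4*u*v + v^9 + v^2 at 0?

A_{8}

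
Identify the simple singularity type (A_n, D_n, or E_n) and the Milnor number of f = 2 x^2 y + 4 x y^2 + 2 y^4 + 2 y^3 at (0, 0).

Type D5, Milnor number mu = 5.

The Hessian of f at 0 has rank 0. Corank 2; j^3 = 2*y*(x + y)^2 has shape L^2 M (L != M), so D-series; mu = 5 gives D_5.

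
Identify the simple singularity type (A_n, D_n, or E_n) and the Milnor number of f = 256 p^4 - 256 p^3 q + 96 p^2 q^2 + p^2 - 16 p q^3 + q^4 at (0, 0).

Type A_3, Milnor number mu = 3.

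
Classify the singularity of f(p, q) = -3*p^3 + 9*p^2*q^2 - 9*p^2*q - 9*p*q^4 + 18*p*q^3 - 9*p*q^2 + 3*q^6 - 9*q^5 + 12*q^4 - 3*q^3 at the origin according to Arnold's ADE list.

E_6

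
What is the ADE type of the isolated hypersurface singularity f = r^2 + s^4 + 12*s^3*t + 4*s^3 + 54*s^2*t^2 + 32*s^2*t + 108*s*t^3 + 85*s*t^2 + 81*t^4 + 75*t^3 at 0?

D_{5}

The Hessian of f at 0 is [[0, 0, 0], [0, 0, 0], [0, 0, 2]] with rank 1, so corank 2. A Groebner basis of the Jacobian ideal J(f) in C{s,t,r} is {s*t^2 + 10*s*t + 25*t^2, -4*s*t + t^3 - 10*t^2, s^2 + 11*s*t/2 + 15*t^2/2, r}; counting standard monomials gives mu = 5. Corank 2; j^3 = (s + 3*t)*(2*s + 5*t)^2 has shape L^2 M (L != M), so D-series; mu = 5 gives D_5.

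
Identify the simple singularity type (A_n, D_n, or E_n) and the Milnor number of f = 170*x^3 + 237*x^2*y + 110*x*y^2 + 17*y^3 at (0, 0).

The Hessian of f at 0 is [[0, 0], [0, 0]] with rank 0, so corank 2. A Groebner basis of the Jacobian ideal J(f) in C{x,y} is {y^3, x^2 - 13*y^2/69, x*y + 10*y^2/23}; counting standard monomials gives mu = 4. Corank 2; j^3 = (2*x + y)*(85*x^2 + 76*x*y + 17*y^2) splits into three distinct lines over C (the quadratic factor has nonzero discriminant), so D_4.

Type D4, Milnor number mu = 4.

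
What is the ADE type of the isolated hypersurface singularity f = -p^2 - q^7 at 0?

The Hessian of f at 0 is [[-2, 0], [0, 0]] with rank 1, so corank 1. A Groebner basis of the Jacobian ideal J(f) in C{p,q} is {q^6, p}; counting standard monomials gives mu = 6. Corank 1: A-series; mu = 6 gives A_6.

A_6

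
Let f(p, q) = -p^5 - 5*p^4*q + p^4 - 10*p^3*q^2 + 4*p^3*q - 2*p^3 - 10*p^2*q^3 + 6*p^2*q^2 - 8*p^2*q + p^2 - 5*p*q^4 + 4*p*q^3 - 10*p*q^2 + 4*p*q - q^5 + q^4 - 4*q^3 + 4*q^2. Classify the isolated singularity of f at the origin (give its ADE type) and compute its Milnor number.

Type A4, Milnor number mu = 4.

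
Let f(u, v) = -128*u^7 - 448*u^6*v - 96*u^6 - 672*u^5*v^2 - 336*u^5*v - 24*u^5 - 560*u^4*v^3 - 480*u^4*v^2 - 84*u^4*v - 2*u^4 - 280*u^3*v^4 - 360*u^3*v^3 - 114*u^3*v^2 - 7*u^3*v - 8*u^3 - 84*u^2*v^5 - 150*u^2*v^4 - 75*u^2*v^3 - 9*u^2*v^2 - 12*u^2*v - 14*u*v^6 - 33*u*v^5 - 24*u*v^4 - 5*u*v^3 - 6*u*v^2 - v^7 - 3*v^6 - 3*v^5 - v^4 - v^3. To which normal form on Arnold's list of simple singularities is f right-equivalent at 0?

E_7

The Hessian of f at 0 has rank 0. Corank 2; j^3 = -(2*u + v)^3 is a perfect cube, so E-series; the 4-jet and mu = 7 give E_7.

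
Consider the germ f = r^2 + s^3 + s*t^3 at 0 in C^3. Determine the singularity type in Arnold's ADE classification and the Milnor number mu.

The Hessian of f at 0 is [[0, 0, 0], [0, 0, 0], [0, 0, 2]] with rank 1, so corank 2. A Groebner basis of the Jacobian ideal J(f) in C{s,t,r} is {s^3, s*t^2, 3*s^2 + t^3, r}; counting standard monomials gives mu = 7. Corank 2; j^3 = s^3 is a perfect cube, so E-series; the 4-jet and mu = 7 give E_7.

Type E7, Milnor number mu = 7.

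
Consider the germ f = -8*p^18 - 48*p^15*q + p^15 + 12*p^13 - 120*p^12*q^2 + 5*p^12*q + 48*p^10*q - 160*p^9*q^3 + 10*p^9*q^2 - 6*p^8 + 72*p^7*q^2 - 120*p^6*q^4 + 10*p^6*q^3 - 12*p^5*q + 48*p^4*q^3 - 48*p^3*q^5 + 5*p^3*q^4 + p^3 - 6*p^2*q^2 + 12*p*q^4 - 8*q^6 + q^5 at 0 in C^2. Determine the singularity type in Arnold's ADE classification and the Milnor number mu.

Type E_8, Milnor number mu = 8.

The Hessian of f at 0 is [[0, 0], [0, 0]] with rank 0, so corank 2. A Groebner basis of the Jacobian ideal J(f) in C{p,q} is {q^4, p^3, -p^2/4 + p*q^2}; counting standard monomials gives mu = 8. Corank 2; j^3 = p^3 is a perfect cube, so E-series; the 5-jet and mu = 8 give E_8.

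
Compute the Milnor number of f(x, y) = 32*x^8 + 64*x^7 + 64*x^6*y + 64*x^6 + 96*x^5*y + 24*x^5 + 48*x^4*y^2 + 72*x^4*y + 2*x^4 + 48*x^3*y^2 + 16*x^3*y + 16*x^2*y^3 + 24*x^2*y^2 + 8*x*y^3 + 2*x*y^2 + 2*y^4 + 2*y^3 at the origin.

5

The Hessian of f at 0 has rank 0. Corank 2; j^3 = 2*y^2*(x + y) has shape L^2 M (L != M), so D-series; mu = 5 gives D_5.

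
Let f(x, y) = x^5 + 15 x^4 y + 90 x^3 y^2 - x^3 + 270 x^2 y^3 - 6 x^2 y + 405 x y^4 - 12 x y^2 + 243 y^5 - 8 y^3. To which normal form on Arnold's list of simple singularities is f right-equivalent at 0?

The Hessian of f at 0 is [[0, 0], [0, 0]] with rank 0, so corank 2. A Groebner basis of the Jacobian ideal J(f) in C{x,y} is {y^5, x*y^3 + 9*y^4/4, x^2 + 4*x*y + 4*y^2}; counting standard monomials gives mu = 8. Corank 2; j^3 = -(x + 2*y)^3 is a perfect cube, so E-series; the 5-jet and mu = 8 give E_8.

E_8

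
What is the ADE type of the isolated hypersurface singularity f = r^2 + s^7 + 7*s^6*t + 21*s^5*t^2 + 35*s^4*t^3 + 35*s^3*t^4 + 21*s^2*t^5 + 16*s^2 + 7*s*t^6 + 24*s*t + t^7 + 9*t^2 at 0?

The Hessian of f at 0 has rank 2. Corank 1: A-series; mu = 6 gives A_6.

A6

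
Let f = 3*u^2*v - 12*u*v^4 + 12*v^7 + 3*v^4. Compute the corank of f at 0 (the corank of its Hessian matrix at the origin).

The Hessian at 0 is [[0, 0], [0, 0]] of rank 0; hence corank 2.

2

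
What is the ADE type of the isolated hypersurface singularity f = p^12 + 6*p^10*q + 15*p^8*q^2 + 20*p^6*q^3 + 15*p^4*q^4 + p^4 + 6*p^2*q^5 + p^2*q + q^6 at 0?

The Hessian of f at 0 has rank 0. Corank 2; j^3 = p^2*q has shape L^2 M (L != M), so D-series; mu = 7 gives D_7.

D7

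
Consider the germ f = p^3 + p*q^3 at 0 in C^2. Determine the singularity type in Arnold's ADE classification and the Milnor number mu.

The Hessian of f at 0 has rank 0. Corank 2; j^3 = p^3 is a perfect cube, so E-series; the 4-jet and mu = 7 give E_7.

Type E_7, Milnor number mu = 7.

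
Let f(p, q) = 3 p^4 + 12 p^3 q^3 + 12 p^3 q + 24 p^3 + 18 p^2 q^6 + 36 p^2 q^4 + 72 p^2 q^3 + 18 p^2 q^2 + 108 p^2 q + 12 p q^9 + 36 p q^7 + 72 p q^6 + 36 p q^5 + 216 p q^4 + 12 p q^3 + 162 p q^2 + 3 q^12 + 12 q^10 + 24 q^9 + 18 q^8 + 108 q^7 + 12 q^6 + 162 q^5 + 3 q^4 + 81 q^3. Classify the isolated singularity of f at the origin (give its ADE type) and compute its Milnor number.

Type E6, Milnor number mu = 6.

The Hessian of f at 0 has rank 0. Corank 2; j^3 = 3*(2*p + 3*q)^3 is a perfect cube, so E-series; the 4-jet and mu = 6 give E_6.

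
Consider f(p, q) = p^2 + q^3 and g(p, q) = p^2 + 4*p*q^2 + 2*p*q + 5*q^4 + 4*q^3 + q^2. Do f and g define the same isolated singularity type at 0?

No.

The Hessian of f at 0 is [[2, 0], [0, 0]] with rank 1, so corank 1. A Groebner basis of the Jacobian ideal J(f) in C{p,q} is {q^2, p}; counting standard monomials gives mu = 2. Corank 1: A-series; mu = 2 gives A_2. The Hessian of g at 0 is [[2, 2], [2, 2]] with rank 1, so corank 1. A Groebner basis of the Jacobian ideal J(g) in C{p,q} is {p^2 + p/2 + q/2, p*q - p/2 - q/2, p/2 + q^2 + q/2}; counting standard monomials gives mu = 3. Corank 1: A-series; mu = 3 gives A_3. f is A_2 but g is A_3, hence not right-equivalent.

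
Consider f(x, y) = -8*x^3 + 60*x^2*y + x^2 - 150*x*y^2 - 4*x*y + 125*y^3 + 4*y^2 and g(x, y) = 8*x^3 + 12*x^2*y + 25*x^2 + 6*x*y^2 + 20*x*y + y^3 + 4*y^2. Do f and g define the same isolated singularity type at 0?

Yes.

The Hessian of f at 0 has rank 1. Corank 1: A-series; mu = 2 gives A_2. The Hessian of g at 0 has rank 1. Corank 1: A-series; mu = 2 gives A_2. Both have type A_2, hence right-equivalent.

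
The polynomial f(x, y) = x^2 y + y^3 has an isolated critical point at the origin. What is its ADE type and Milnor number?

The Hessian of f at 0 has rank 0. Corank 2; j^3 = y*(x^2 + y^2) splits into three distinct lines over C (the quadratic factor has nonzero discriminant), so D_4.

Type D_4, Milnor number mu = 4.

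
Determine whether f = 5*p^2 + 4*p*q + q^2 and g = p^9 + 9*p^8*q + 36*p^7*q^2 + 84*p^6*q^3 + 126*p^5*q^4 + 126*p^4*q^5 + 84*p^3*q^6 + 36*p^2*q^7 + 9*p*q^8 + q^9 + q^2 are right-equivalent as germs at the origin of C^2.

No.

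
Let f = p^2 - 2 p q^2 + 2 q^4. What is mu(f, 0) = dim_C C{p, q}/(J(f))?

3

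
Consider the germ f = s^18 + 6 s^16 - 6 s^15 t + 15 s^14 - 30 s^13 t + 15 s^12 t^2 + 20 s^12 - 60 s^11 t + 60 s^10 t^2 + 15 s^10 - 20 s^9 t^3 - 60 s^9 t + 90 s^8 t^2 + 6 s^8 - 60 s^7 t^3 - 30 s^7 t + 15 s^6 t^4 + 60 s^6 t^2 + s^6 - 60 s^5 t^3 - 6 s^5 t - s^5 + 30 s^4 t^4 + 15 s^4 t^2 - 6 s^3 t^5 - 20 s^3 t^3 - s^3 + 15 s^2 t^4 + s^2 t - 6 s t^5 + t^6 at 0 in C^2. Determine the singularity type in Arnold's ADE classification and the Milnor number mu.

Type D_7, Milnor number mu = 7.

The Hessian of f at 0 has rank 0. Corank 2; j^3 = -s^2*(s - t) has shape L^2 M (L != M), so D-series; mu = 7 gives D_7.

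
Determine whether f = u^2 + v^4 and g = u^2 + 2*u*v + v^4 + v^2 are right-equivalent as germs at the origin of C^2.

The Hessian of f at 0 is [[2, 0], [0, 0]] with rank 1, so corank 1. A Groebner basis of the Jacobian ideal J(f) in C{u,v} is {v^3, u}; counting standard monomials gives mu = 3. Corank 1: A-series; mu = 3 gives A_3. The Hessian of g at 0 is [[2, 2], [2, 2]] with rank 1, so corank 1. A Groebner basis of the Jacobian ideal J(g) in C{u,v} is {v^3, u + v}; counting standard monomials gives mu = 3. Corank 1: A-series; mu = 3 gives A_3. Both have type A_3, hence right-equivalent.

Yes.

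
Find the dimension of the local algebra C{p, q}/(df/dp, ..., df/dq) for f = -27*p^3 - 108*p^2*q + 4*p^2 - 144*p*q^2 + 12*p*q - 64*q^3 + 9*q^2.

2

The Hessian of f at 0 has rank 1. Corank 1: A-series; mu = 2 gives A_2.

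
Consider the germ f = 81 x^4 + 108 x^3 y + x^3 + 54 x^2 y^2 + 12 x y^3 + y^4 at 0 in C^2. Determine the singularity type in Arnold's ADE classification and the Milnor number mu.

The Hessian of f at 0 is [[0, 0], [0, 0]] with rank 0, so corank 2. A Groebner basis of the Jacobian ideal J(f) in C{x,y} is {y^4, x*y^2 + y^3/9, x^2}; counting standard monomials gives mu = 6. Corank 2; j^3 = x^3 is a perfect cube, so E-series; the 4-jet and mu = 6 give E_6.

Type E_6, Milnor number mu = 6.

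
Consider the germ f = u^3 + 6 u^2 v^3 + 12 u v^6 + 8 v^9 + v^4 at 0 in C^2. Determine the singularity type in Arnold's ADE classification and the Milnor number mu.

Type E_{6}, Milnor number mu = 6.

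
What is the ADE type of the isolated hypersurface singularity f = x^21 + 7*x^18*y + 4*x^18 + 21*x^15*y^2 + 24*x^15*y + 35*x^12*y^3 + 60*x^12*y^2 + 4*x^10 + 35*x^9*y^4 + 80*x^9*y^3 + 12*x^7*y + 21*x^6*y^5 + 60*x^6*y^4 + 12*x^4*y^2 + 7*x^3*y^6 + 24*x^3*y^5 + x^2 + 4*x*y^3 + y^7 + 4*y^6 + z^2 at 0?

A6

The Hessian of f at 0 has rank 2. Corank 1: A-series; mu = 6 gives A_6.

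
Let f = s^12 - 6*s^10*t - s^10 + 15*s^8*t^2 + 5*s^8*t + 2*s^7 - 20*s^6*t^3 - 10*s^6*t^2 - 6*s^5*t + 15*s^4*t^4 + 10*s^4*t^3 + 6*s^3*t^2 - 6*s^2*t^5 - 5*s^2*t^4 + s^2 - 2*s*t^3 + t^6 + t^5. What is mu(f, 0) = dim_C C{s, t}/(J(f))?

4

The Hessian of f at 0 has rank 1. Corank 1: A-series; mu = 4 gives A_4.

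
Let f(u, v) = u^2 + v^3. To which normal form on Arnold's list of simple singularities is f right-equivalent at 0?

A_2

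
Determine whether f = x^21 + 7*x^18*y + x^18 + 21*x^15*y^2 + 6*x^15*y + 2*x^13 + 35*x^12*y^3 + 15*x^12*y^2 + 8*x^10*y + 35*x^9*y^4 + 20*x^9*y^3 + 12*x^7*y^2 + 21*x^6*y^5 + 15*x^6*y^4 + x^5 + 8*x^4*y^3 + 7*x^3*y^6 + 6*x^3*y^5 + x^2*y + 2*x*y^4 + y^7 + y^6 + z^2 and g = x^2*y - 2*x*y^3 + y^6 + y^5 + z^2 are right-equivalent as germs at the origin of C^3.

The Hessian of f at 0 has rank 1. Corank 2; j^3 = x^2*y has shape L^2 M (L != M), so D-series; mu = 7 gives D_7. The Hessian of g at 0 has rank 1. Corank 2; j^3 = x^2*y has shape L^2 M (L != M), so D-series; mu = 7 gives D_7. Both have type D_7, hence right-equivalent.

Yes.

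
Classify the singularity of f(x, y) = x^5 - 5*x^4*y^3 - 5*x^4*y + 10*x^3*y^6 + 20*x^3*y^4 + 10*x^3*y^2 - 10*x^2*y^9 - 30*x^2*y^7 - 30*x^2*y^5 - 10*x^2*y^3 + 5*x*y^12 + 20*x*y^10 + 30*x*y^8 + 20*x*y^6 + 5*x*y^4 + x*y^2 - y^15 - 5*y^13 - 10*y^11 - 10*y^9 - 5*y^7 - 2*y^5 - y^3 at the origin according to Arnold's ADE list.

D6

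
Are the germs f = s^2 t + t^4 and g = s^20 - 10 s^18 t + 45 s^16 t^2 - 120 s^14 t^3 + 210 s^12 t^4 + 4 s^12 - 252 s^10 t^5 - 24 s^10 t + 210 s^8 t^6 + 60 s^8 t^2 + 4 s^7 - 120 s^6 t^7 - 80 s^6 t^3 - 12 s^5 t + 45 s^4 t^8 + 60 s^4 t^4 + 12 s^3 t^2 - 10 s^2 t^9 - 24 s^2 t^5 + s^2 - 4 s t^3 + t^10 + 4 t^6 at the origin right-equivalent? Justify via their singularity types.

No.

The Hessian of f at 0 has rank 0. Corank 2; j^3 = s^2*t has shape L^2 M (L != M), so D-series; mu = 5 gives D_5. The Hessian of g at 0 has rank 1. Corank 1: A-series; mu = 9 gives A_9. f is D_5 but g is A_9, hence not right-equivalent.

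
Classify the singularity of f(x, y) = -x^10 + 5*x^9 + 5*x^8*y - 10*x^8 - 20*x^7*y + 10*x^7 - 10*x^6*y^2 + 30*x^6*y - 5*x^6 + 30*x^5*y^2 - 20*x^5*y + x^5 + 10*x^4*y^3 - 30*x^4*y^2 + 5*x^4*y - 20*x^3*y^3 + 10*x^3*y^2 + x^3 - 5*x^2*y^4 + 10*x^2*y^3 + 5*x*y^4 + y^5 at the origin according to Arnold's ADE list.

The Hessian of f at 0 has rank 0. Corank 2; j^3 = x^3 is a perfect cube, so E-series; the 5-jet and mu = 8 give E_8.

E_8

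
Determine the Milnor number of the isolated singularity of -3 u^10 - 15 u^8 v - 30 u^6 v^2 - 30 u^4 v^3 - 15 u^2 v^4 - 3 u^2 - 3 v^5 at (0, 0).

4

The Hessian of f at 0 has rank 1. Corank 1: A-series; mu = 4 gives A_4.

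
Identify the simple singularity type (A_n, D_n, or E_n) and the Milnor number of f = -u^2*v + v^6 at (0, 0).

The Hessian of f at 0 is [[0, 0], [0, 0]] with rank 0, so corank 2. A Groebner basis of the Jacobian ideal J(f) in C{u,v} is {-u^2/6 + v^5, u^3, u*v}; counting standard monomials gives mu = 7. Corank 2; j^3 = -u^2*v has shape L^2 M (L != M), so D-series; mu = 7 gives D_7.

Type D7, Milnor number mu = 7.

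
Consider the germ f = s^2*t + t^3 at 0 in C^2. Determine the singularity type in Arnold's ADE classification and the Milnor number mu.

Type D4, Milnor number mu = 4.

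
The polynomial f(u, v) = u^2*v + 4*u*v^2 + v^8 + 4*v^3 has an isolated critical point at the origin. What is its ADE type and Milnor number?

Type D_{9}, Milnor number mu = 9.

The Hessian of f at 0 has rank 0. Corank 2; j^3 = v*(u + 2*v)^2 has shape L^2 M (L != M), so D-series; mu = 9 gives D_9.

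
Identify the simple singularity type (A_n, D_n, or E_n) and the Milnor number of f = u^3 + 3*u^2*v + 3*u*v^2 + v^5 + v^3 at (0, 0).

Type E_{8}, Milnor number mu = 8.

The Hessian of f at 0 has rank 0. Corank 2; j^3 = (u + v)^3 is a perfect cube, so E-series; the 5-jet and mu = 8 give E_8.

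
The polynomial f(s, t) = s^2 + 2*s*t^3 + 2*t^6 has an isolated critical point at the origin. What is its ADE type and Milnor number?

Type A5, Milnor number mu = 5.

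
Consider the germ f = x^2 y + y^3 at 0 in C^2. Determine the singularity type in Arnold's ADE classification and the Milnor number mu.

Type D_{4}, Milnor number mu = 4.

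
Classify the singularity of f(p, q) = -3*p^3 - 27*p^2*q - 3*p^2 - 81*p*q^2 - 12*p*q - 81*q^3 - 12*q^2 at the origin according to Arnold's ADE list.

A2

The Hessian of f at 0 is [[-6, -12], [-12, -24]] with rank 1, so corank 1. A Groebner basis of the Jacobian ideal J(f) in C{p,q} is {q^2, p + 2*q}; counting standard monomials gives mu = 2. Corank 1: A-series; mu = 2 gives A_2.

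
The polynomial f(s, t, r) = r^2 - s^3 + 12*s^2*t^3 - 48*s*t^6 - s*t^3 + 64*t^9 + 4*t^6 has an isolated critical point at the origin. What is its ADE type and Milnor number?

The Hessian of f at 0 has rank 1. Corank 2; j^3 = -s^3 is a perfect cube, so E-series; the 4-jet and mu = 7 give E_7.

Type E_{7}, Milnor number mu = 7.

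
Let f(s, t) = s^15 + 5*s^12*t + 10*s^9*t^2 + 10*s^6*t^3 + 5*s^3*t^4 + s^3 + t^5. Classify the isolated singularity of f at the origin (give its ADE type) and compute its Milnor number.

Type E8, Milnor number mu = 8.

The Hessian of f at 0 has rank 0. Corank 2; j^3 = s^3 is a perfect cube, so E-series; the 5-jet and mu = 8 give E_8.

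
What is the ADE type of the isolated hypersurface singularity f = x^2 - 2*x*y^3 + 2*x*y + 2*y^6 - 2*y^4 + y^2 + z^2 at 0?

A5

The Hessian of f at 0 has rank 2. Corank 1: A-series; mu = 5 gives A_5.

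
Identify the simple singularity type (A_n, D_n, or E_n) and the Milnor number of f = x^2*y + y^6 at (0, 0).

Type D_7, Milnor number mu = 7.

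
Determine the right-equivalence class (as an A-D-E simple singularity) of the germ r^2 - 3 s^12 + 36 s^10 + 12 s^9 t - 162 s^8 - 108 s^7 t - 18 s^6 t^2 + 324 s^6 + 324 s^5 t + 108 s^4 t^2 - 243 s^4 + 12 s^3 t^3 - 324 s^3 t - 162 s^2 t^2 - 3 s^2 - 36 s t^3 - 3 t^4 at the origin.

A_{3}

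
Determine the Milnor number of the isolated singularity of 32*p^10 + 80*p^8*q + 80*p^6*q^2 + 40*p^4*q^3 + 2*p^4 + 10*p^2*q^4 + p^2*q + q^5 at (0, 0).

The Hessian of f at 0 has rank 0. Corank 2; j^3 = p^2*q has shape L^2 M (L != M), so D-series; mu = 6 gives D_6.

6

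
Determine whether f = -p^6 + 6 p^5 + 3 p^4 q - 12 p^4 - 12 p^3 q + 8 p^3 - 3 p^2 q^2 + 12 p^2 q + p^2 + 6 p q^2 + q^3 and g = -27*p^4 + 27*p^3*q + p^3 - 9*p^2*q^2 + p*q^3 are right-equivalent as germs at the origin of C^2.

No.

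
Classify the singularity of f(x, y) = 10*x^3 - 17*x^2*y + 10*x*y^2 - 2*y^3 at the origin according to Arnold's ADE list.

D_{4}

The Hessian of f at 0 has rank 0. Corank 2; j^3 = (2*x - y)*(5*x^2 - 6*x*y + 2*y^2) splits into three distinct lines over C (the quadratic factor has nonzero discriminant), so D_4.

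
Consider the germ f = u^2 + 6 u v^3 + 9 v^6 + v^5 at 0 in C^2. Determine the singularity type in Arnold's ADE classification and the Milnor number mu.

The Hessian of f at 0 has rank 1. Corank 1: A-series; mu = 4 gives A_4.

Type A_4, Milnor number mu = 4.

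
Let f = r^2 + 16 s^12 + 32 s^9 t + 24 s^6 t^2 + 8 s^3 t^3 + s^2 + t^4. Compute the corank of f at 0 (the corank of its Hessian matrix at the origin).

1

Hessian at 0 has rank 2.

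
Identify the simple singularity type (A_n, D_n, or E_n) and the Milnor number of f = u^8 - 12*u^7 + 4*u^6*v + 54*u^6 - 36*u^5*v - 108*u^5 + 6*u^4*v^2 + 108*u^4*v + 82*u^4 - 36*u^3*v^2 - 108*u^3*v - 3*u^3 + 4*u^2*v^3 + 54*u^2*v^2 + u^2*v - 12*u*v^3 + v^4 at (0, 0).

Type D_{5}, Milnor number mu = 5.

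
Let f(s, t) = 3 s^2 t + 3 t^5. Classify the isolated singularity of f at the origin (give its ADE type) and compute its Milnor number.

Type D_6, Milnor number mu = 6.

The Hessian of f at 0 is [[0, 0], [0, 0]] with rank 0, so corank 2. A Groebner basis of the Jacobian ideal J(f) in C{s,t} is {s^2/5 + t^4, s^3, s*t}; counting standard monomials gives mu = 6. Corank 2; j^3 = 3*s^2*t has shape L^2 M (L != M), so D-series; mu = 6 gives D_6.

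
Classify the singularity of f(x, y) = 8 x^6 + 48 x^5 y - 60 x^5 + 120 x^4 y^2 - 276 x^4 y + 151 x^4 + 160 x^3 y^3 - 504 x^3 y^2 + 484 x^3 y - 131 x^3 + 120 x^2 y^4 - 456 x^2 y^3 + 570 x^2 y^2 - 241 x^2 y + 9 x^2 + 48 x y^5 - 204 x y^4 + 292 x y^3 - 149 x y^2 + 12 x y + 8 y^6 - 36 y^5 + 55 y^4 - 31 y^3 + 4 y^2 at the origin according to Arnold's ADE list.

The Hessian of f at 0 has rank 1. Corank 1: A-series; mu = 2 gives A_2.

A2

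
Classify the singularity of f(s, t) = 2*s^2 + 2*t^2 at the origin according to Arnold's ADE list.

The Hessian of f at 0 is [[4, 0], [0, 4]] with rank 2, so corank 0. A Groebner basis of the Jacobian ideal J(f) in C{s,t} is {s, t}; counting standard monomials gives mu = 1. Corank 0: nondegenerate Morse point, so A_1.

A1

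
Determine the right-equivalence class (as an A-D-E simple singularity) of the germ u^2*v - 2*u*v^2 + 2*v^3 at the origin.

D4

The Hessian of f at 0 is [[0, 0], [0, 0]] with rank 0, so corank 2. A Groebner basis of the Jacobian ideal J(f) in C{u,v} is {v^3, u^2 + 2*v^2, u*v - v^2}; counting standard monomials gives mu = 4. Corank 2; j^3 = v*(u^2 - 2*u*v + 2*v^2) splits into three distinct lines over C (the quadratic factor has nonzero discriminant), so D_4.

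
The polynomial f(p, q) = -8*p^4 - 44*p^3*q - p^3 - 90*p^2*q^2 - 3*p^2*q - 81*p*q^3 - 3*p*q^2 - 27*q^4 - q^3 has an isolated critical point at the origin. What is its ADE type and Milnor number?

The Hessian of f at 0 has rank 0. Corank 2; j^3 = -(p + q)^3 is a perfect cube, so E-series; the 4-jet and mu = 7 give E_7.

Type E_7, Milnor number mu = 7.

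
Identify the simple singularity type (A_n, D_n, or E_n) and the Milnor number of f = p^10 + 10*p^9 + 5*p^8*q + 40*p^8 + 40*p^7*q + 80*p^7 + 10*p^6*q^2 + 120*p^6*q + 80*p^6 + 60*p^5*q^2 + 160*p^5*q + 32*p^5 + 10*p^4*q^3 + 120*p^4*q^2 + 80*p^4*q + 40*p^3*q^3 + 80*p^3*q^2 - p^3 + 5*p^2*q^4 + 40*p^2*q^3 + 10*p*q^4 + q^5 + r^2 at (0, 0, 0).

The Hessian of f at 0 has rank 1. Corank 2; j^3 = -p^3 is a perfect cube, so E-series; the 5-jet and mu = 8 give E_8.

Type E_{8}, Milnor number mu = 8.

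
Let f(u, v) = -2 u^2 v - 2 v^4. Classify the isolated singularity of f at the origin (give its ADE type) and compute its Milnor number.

The Hessian of f at 0 has rank 0. Corank 2; j^3 = -2*u^2*v has shape L^2 M (L != M), so D-series; mu = 5 gives D_5.

Type D5, Milnor number mu = 5.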